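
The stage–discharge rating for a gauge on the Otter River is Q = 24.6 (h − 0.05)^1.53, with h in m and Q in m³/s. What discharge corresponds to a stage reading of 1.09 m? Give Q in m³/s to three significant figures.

26.1 m³/s

Q = 24.6 × (1.09 − 0.05)^1.53 = 24.6 × 1.04^1.53 = 26.12 m³/s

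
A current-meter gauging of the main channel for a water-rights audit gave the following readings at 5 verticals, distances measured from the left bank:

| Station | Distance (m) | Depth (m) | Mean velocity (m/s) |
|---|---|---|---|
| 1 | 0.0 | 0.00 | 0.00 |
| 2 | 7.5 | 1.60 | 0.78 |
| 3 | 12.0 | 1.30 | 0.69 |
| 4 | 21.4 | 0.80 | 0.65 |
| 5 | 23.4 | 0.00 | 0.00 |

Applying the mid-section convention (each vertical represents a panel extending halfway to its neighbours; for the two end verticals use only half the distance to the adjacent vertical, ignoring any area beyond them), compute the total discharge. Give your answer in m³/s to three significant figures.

w_2 = (12.0 − 0.0)/2 = 6 m; q_2 = 0.78 × 1.60 × 6 = 7.488 m³/s
w_3 = (21.4 − 7.5)/2 = 6.95 m; q_3 = 0.69 × 1.30 × 6.95 = 6.234 m³/s
w_4 = (23.4 − 12.0)/2 = 5.7 m; q_4 = 0.65 × 0.80 × 5.7 = 2.964 m³/s
Stations 1, 5 contribute zero (depth or velocity is 0).
Q = Σ qᵢ = 16.69 m³/s

16.7 m³/s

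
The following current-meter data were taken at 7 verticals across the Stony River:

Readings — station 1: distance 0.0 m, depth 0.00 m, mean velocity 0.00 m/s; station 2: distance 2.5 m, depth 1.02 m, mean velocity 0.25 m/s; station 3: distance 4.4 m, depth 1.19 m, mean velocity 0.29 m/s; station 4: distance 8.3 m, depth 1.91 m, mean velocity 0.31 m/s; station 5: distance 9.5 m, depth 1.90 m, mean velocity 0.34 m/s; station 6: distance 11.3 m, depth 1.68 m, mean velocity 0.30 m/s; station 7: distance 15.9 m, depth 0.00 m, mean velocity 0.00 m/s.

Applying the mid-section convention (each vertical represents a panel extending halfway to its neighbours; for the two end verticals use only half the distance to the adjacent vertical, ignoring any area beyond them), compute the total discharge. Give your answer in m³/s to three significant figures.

5.65 m³/s

w_2 = (4.4 − 0.0)/2 = 2.2 m; q_2 = 0.25 × 1.02 × 2.2 = 0.5610 m³/s
w_3 = (8.3 − 2.5)/2 = 2.9 m; q_3 = 0.29 × 1.19 × 2.9 = 1.001 m³/s
w_4 = (9.5 − 4.4)/2 = 2.55 m; q_4 = 0.31 × 1.91 × 2.55 = 1.510 m³/s
w_5 = (11.3 − 8.3)/2 = 1.5 m; q_5 = 0.34 × 1.90 × 1.5 = 0.9690 m³/s
w_6 = (15.9 − 9.5)/2 = 3.2 m; q_6 = 0.30 × 1.68 × 3.2 = 1.613 m³/s
Stations 1, 7 contribute zero (depth or velocity is 0).
Q = Σ qᵢ = 5.653 m³/s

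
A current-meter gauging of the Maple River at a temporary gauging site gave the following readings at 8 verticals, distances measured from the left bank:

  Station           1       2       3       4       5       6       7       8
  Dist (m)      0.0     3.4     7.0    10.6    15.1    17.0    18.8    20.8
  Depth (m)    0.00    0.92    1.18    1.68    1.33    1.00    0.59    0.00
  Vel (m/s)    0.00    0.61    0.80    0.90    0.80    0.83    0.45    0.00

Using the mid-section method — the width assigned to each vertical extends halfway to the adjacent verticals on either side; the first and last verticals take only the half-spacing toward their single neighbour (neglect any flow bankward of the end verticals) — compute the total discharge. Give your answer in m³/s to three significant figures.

16.9 m³/s

w_2 = (7.0 − 0.0)/2 = 3.5 m; q_2 = 0.61 × 0.92 × 3.5 = 1.964 m³/s
w_3 = (10.6 − 3.4)/2 = 3.6 m; q_3 = 0.80 × 1.18 × 3.6 = 3.398 m³/s
w_4 = (15.1 − 7.0)/2 = 4.05 m; q_4 = 0.90 × 1.68 × 4.05 = 6.124 m³/s
w_5 = (17.0 − 10.6)/2 = 3.2 m; q_5 = 0.80 × 1.33 × 3.2 = 3.405 m³/s
w_6 = (18.8 − 15.1)/2 = 1.85 m; q_6 = 0.83 × 1.00 × 1.85 = 1.536 m³/s
w_7 = (20.8 − 17.0)/2 = 1.9 m; q_7 = 0.45 × 0.59 × 1.9 = 0.5045 m³/s
Stations 1, 8 contribute zero (depth or velocity is 0).
Q = Σ qᵢ = 16.93 m³/s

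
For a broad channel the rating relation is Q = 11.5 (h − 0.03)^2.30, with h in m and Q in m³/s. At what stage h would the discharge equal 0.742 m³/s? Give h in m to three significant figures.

0.334 m

h − h₀ = (Q/C)^(1/b) = (0.742/11.5)^(1/2.30) = 0.3037 m
h = 0.03 + 0.3037 = 0.3337 m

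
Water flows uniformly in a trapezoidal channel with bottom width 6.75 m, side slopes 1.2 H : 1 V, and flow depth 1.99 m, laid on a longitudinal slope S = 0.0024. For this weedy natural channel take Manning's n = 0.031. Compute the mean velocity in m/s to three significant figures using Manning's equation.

1.98 m/s

A = (b + z·y)·y = (6.75 + 1.2×1.99)×1.99 = 18.18 m²
P = b + 2y√(1+z²) = 6.75 + 2×1.99×√(1+1.2²) = 12.97 m
R = A/P = 18.18/12.97 = 1.402 m
Q = (1/n)·A·R^(2/3)·S^(1/2) = (1/0.031) × 18.18 × 1.402^(2/3) × 0.0024^(1/2) = 36.00 m³/s
V = Q/A = 36.00/18.18 = 1.980 m/s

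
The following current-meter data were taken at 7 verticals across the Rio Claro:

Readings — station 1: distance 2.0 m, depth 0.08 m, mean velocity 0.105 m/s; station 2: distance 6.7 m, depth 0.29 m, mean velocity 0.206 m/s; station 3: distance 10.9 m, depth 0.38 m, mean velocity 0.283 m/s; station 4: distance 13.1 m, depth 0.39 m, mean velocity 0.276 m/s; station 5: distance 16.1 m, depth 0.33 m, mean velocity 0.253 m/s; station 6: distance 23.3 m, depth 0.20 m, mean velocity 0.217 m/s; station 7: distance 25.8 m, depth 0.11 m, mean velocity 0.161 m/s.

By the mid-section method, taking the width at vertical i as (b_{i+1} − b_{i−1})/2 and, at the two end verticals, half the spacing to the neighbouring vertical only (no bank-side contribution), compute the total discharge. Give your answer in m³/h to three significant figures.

5640 m³/h

w_1 = (6.7 − 2.0)/2 = 2.35 m; q_1 = 0.105 × 0.08 × 2.35 = 0.01974 m³/s
w_2 = (10.9 − 2.0)/2 = 4.45 m; q_2 = 0.206 × 0.29 × 4.45 = 0.2658 m³/s
w_3 = (13.1 − 6.7)/2 = 3.2 m; q_3 = 0.283 × 0.38 × 3.2 = 0.3441 m³/s
w_4 = (16.1 − 10.9)/2 = 2.6 m; q_4 = 0.276 × 0.39 × 2.6 = 0.2799 m³/s
w_5 = (23.3 − 13.1)/2 = 5.1 m; q_5 = 0.253 × 0.33 × 5.1 = 0.4258 m³/s
w_6 = (25.8 − 16.1)/2 = 4.85 m; q_6 = 0.217 × 0.20 × 4.85 = 0.2105 m³/s
w_7 = (25.8 − 23.3)/2 = 1.25 m; q_7 = 0.161 × 0.11 × 1.25 = 0.02214 m³/s
Q = Σ qᵢ = 1.568 m³/s
= 1.568 × 3600 = 5645 m³/h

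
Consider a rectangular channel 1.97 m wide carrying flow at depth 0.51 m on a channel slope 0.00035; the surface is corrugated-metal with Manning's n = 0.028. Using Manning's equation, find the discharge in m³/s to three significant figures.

0.324 m³/s

A = b·y = 1.97 × 0.51 = 1.005 m²
P = b + 2y = 1.97 + 2×0.51 = 2.990 m
R = A/P = 1.005/2.990 = 0.3360 m
Q = (1/n)·A·R^(2/3)·S^(1/2) = (1/0.028) × 1.005 × 0.3360^(2/3) × 0.00035^(1/2) = 0.3245 m³/s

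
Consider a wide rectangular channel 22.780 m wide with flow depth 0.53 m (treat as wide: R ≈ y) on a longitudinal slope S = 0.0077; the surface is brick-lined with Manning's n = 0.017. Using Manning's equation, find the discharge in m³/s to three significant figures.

40.8 m³/s

A = b·y = 22.780 × 0.53 = 12.07 m²
Wide channel: R ≈ y = 0.53 m
Q = (1/n)·A·R^(2/3)·S^(1/2) = (1/0.017) × 12.07 × 0.5300^(2/3) × 0.0077^(1/2) = 40.81 m³/s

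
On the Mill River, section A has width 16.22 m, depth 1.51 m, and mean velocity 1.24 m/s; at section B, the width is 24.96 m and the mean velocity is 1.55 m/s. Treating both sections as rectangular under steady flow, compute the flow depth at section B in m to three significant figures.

Q = A₁V₁ = (16.22×1.51) × 1.24 = 30.37 m³/s
d₂ = Q/(b₂ V₂) = 30.37/(24.96×1.55) = 0.7850 m

0.785 m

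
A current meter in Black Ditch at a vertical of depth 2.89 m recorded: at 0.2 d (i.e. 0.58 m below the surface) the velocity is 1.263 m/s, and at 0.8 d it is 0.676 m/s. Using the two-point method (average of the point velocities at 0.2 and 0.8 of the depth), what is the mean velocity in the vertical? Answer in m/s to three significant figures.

v̄ = (1.263 + 0.676) / 2 = 0.9695 m/s

0.970 m/s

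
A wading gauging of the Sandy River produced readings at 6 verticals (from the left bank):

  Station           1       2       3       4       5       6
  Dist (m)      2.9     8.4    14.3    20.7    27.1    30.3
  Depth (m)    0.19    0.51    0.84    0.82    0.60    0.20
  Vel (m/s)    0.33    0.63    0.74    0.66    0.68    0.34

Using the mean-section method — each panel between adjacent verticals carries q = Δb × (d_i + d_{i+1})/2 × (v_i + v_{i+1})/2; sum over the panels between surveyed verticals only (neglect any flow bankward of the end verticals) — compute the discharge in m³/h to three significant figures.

39800 m³/h

Panel 1-2: Δb = 5.5 m, d̄ = (0.19+0.51)/2 = 0.35, v̄ = (0.33+0.63)/2 = 0.48 → q = 5.5×0.35×0.48 = 0.9240 m³/s
Panel 2-3: Δb = 5.9 m, d̄ = (0.51+0.84)/2 = 0.675, v̄ = (0.63+0.74)/2 = 0.685 → q = 5.9×0.675×0.685 = 2.728 m³/s
Panel 3-4: Δb = 6.4 m, d̄ = (0.84+0.82)/2 = 0.83, v̄ = (0.74+0.66)/2 = 0.7 → q = 6.4×0.83×0.7 = 3.718 m³/s
Panel 4-5: Δb = 6.4 m, d̄ = (0.82+0.60)/2 = 0.71, v̄ = (0.66+0.68)/2 = 0.67 → q = 6.4×0.71×0.67 = 3.044 m³/s
Panel 5-6: Δb = 3.2 m, d̄ = (0.60+0.20)/2 = 0.4, v̄ = (0.68+0.34)/2 = 0.51 → q = 3.2×0.4×0.51 = 0.6528 m³/s
Q = Σ q = 11.07 m³/s
= 11.07 × 3600 = 39840 m³/h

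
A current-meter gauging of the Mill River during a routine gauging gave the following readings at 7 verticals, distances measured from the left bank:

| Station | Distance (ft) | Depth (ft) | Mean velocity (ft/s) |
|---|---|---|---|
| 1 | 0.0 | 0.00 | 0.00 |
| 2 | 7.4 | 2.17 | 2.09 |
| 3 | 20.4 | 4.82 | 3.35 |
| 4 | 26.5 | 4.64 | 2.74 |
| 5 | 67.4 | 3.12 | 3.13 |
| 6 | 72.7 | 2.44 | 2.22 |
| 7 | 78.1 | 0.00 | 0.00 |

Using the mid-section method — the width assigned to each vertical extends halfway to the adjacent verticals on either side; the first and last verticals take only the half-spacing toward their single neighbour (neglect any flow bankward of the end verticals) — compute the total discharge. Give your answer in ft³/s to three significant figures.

w_2 = (20.4 − 0.0)/2 = 10.2 ft; q_2 = 2.09 × 2.17 × 10.2 = 46.26 ft³/s
w_3 = (26.5 − 7.4)/2 = 9.55 ft; q_3 = 3.35 × 4.82 × 9.55 = 154.2 ft³/s
w_4 = (67.4 − 20.4)/2 = 23.5 ft; q_4 = 2.74 × 4.64 × 23.5 = 298.8 ft³/s
w_5 = (72.7 − 26.5)/2 = 23.1 ft; q_5 = 3.13 × 3.12 × 23.1 = 225.6 ft³/s
w_6 = (78.1 − 67.4)/2 = 5.35 ft; q_6 = 2.22 × 2.44 × 5.35 = 28.98 ft³/s
Stations 1, 7 contribute zero (depth or velocity is 0).
Q = Σ qᵢ = 753.8 ft³/s

754 ft³/s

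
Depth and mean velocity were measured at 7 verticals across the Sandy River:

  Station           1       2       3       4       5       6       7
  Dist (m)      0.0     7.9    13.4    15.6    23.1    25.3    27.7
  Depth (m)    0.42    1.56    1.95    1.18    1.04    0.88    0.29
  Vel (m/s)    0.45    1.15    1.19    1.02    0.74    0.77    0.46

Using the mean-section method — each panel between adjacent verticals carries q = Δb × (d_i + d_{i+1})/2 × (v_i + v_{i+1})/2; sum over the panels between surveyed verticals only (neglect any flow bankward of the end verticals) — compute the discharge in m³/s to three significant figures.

31.1 m³/s

Panel 1-2: Δb = 7.9 m, d̄ = (0.42+1.56)/2 = 0.99, v̄ = (0.45+1.15)/2 = 0.8 → q = 7.9×0.99×0.8 = 6.257 m³/s
Panel 2-3: Δb = 5.5 m, d̄ = (1.56+1.95)/2 = 1.755, v̄ = (1.15+1.19)/2 = 1.17 → q = 5.5×1.755×1.17 = 11.29 m³/s
Panel 3-4: Δb = 2.2 m, d̄ = (1.95+1.18)/2 = 1.565, v̄ = (1.19+1.02)/2 = 1.105 → q = 2.2×1.565×1.105 = 3.805 m³/s
Panel 4-5: Δb = 7.5 m, d̄ = (1.18+1.04)/2 = 1.11, v̄ = (1.02+0.74)/2 = 0.88 → q = 7.5×1.11×0.88 = 7.326 m³/s
Panel 5-6: Δb = 2.2 m, d̄ = (1.04+0.88)/2 = 0.96, v̄ = (0.74+0.77)/2 = 0.755 → q = 2.2×0.96×0.755 = 1.595 m³/s
Panel 6-7: Δb = 2.4 m, d̄ = (0.88+0.29)/2 = 0.585, v̄ = (0.77+0.46)/2 = 0.615 → q = 2.4×0.585×0.615 = 0.8635 m³/s
Q = Σ q = 31.14 m³/s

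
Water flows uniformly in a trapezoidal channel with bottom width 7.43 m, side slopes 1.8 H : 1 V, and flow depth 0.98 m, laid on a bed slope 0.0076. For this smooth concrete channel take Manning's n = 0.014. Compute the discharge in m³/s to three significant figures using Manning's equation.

47.8 m³/s

A = (b + z·y)·y = (7.43 + 1.8×0.98)×0.98 = 9.010 m²
P = b + 2y√(1+z²) = 7.43 + 2×0.98×√(1+1.8²) = 11.47 m
R = A/P = 9.010/11.47 = 0.7858 m
Q = (1/n)·A·R^(2/3)·S^(1/2) = (1/0.014) × 9.010 × 0.7858^(2/3) × 0.0076^(1/2) = 47.78 m³/s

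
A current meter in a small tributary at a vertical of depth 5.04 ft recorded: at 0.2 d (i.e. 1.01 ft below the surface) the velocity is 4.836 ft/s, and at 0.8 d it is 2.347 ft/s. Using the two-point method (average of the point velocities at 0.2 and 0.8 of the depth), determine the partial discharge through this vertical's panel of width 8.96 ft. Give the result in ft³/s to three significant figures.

v̄ = (4.836 + 2.347) / 2 = 3.592 ft/s
q = v̄ × d × w = 3.592 × 5.04 × 8.96 = 162.2 ft³/s

162 ft³/s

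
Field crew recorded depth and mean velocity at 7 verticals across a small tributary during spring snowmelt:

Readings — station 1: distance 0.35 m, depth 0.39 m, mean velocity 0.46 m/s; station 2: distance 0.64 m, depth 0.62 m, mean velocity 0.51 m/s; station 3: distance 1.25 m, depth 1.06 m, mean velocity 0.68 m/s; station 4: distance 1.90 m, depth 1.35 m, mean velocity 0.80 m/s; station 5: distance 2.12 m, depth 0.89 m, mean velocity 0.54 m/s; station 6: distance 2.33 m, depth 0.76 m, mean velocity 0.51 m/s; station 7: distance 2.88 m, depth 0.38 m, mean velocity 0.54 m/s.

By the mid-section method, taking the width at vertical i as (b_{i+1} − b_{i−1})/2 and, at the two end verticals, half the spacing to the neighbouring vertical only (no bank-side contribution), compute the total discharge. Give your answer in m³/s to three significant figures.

1.40 m³/s

w_1 = (0.64 − 0.35)/2 = 0.145 m; q_1 = 0.46 × 0.39 × 0.145 = 0.02601 m³/s
w_2 = (1.25 − 0.35)/2 = 0.45 m; q_2 = 0.51 × 0.62 × 0.45 = 0.1423 m³/s
w_3 = (1.90 − 0.64)/2 = 0.63 m; q_3 = 0.68 × 1.06 × 0.63 = 0.4541 m³/s
w_4 = (2.12 − 1.25)/2 = 0.435 m; q_4 = 0.80 × 1.35 × 0.435 = 0.4698 m³/s
w_5 = (2.33 − 1.90)/2 = 0.215 m; q_5 = 0.54 × 0.89 × 0.215 = 0.1033 m³/s
w_6 = (2.88 − 2.12)/2 = 0.38 m; q_6 = 0.51 × 0.76 × 0.38 = 0.1473 m³/s
w_7 = (2.88 − 2.33)/2 = 0.275 m; q_7 = 0.54 × 0.38 × 0.275 = 0.05643 m³/s
Q = Σ qᵢ = 1.399 m³/s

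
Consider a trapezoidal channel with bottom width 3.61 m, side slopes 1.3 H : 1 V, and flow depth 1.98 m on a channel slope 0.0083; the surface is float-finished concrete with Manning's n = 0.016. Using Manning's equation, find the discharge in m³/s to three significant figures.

A = (b + z·y)·y = (3.61 + 1.3×1.98)×1.98 = 12.24 m²
P = b + 2y√(1+z²) = 3.61 + 2×1.98×√(1+1.3²) = 10.10 m
R = A/P = 12.24/10.10 = 1.212 m
Q = (1/n)·A·R^(2/3)·S^(1/2) = (1/0.016) × 12.24 × 1.212^(2/3) × 0.0083^(1/2) = 79.24 m³/s

79.2 m³/s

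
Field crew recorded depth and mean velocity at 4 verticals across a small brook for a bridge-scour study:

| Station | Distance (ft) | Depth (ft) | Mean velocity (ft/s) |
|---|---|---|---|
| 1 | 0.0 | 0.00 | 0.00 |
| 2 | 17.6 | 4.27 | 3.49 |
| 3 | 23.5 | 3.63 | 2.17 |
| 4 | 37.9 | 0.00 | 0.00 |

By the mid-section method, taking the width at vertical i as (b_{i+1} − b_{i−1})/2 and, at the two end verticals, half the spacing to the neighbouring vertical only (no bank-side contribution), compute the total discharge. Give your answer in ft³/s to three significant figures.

255 ft³/s

w_2 = (23.5 − 0.0)/2 = 11.75 ft; q_2 = 3.49 × 4.27 × 11.75 = 175.1 ft³/s
w_3 = (37.9 − 17.6)/2 = 10.15 ft; q_3 = 2.17 × 3.63 × 10.15 = 79.95 ft³/s
Stations 1, 4 contribute zero (depth or velocity is 0).
Q = Σ qᵢ = 255.1 ft³/s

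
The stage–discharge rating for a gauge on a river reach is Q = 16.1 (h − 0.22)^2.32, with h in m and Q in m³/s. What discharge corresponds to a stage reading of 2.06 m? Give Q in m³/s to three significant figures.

66.3 m³/s

Q = 16.1 × (2.06 − 0.22)^2.32 = 16.1 × 1.84^2.32 = 66.25 m³/s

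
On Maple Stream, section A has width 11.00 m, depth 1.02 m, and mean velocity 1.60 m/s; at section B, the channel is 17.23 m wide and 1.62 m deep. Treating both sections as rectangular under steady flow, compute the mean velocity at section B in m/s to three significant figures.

0.643 m/s

Q = A₁V₁ = (11.00×1.02) × 1.60 = 17.95 m³/s
A₂ = 17.23 × 1.62 = 27.91 m²
V₂ = Q/A₂ = 17.95/27.91 = 0.6432 m/s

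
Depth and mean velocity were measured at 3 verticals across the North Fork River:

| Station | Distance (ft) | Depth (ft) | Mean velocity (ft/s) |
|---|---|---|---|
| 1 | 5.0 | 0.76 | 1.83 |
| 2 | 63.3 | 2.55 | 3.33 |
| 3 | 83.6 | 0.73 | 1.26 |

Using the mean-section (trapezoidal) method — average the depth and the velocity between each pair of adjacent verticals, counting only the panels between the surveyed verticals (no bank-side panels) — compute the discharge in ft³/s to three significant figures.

325 ft³/s

Panel 1-2: Δb = 58.3 ft, d̄ = (0.76+2.55)/2 = 1.655, v̄ = (1.83+3.33)/2 = 2.58 → q = 58.3×1.655×2.58 = 248.9 ft³/s
Panel 2-3: Δb = 20.3 ft, d̄ = (2.55+0.73)/2 = 1.64, v̄ = (3.33+1.26)/2 = 2.295 → q = 20.3×1.64×2.295 = 76.41 ft³/s
Q = Σ q = 325.3 ft³/s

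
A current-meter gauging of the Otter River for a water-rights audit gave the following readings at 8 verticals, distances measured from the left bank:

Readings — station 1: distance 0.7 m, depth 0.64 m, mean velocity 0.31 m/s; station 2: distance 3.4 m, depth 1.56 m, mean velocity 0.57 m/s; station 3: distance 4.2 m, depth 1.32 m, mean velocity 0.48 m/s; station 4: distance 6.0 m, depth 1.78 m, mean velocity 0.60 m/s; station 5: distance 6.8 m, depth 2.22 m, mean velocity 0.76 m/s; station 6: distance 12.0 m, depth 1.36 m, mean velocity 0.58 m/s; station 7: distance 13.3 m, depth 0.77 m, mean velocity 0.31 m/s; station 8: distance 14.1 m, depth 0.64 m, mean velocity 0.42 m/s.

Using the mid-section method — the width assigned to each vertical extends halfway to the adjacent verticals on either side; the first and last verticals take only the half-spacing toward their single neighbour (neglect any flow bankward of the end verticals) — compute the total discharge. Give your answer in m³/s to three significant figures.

12.0 m³/s

w_1 = (3.4 − 0.7)/2 = 1.35 m; q_1 = 0.31 × 0.64 × 1.35 = 0.2678 m³/s
w_2 = (4.2 − 0.7)/2 = 1.75 m; q_2 = 0.57 × 1.56 × 1.75 = 1.556 m³/s
w_3 = (6.0 − 3.4)/2 = 1.3 m; q_3 = 0.48 × 1.32 × 1.3 = 0.8237 m³/s
w_4 = (6.8 − 4.2)/2 = 1.3 m; q_4 = 0.60 × 1.78 × 1.3 = 1.388 m³/s
w_5 = (12.0 − 6.0)/2 = 3 m; q_5 = 0.76 × 2.22 × 3 = 5.062 m³/s
w_6 = (13.3 − 6.8)/2 = 3.25 m; q_6 = 0.58 × 1.36 × 3.25 = 2.564 m³/s
w_7 = (14.1 − 12.0)/2 = 1.05 m; q_7 = 0.31 × 0.77 × 1.05 = 0.2506 m³/s
w_8 = (14.1 − 13.3)/2 = 0.4 m; q_8 = 0.42 × 0.64 × 0.4 = 0.1075 m³/s
Q = Σ qᵢ = 12.02 m³/s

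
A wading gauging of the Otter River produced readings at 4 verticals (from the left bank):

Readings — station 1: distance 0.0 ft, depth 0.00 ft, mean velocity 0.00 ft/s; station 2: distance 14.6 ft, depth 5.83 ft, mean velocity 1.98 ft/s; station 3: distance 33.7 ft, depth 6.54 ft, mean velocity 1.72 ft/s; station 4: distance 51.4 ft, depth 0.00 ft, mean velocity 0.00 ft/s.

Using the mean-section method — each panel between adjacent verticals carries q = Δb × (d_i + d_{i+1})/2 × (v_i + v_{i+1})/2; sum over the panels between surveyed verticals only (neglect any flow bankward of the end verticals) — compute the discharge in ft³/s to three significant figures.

Panel 1-2: Δb = 14.6 ft, d̄ = (0.00+5.83)/2 = 2.915, v̄ = (0.00+1.98)/2 = 0.99 → q = 14.6×2.915×0.99 = 42.13 ft³/s
Panel 2-3: Δb = 19.1 ft, d̄ = (5.83+6.54)/2 = 6.185, v̄ = (1.98+1.72)/2 = 1.85 → q = 19.1×6.185×1.85 = 218.5 ft³/s
Panel 3-4: Δb = 17.7 ft, d̄ = (6.54+0.00)/2 = 3.27, v̄ = (1.72+0.00)/2 = 0.86 → q = 17.7×3.27×0.86 = 49.78 ft³/s
Q = Σ q = 310.5 ft³/s

310 ft³/s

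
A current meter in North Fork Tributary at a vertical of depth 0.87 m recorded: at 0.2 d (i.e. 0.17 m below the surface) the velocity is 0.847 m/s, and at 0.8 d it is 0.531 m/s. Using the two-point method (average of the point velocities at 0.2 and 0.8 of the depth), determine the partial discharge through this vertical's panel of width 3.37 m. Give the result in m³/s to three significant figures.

v̄ = (0.847 + 0.531) / 2 = 0.6890 m/s
q = v̄ × d × w = 0.6890 × 0.87 × 3.37 = 2.020 m³/s

2.02 m³/s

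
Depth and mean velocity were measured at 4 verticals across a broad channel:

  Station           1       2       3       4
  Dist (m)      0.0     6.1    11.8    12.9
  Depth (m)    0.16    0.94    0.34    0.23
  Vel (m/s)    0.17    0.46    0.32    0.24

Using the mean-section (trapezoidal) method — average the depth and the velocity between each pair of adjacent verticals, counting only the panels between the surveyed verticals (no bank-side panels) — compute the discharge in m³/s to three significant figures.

2.57 m³/s

Panel 1-2: Δb = 6.1 m, d̄ = (0.16+0.94)/2 = 0.55, v̄ = (0.17+0.46)/2 = 0.315 → q = 6.1×0.55×0.315 = 1.057 m³/s
Panel 2-3: Δb = 5.7 m, d̄ = (0.94+0.34)/2 = 0.64, v̄ = (0.46+0.32)/2 = 0.39 → q = 5.7×0.64×0.39 = 1.423 m³/s
Panel 3-4: Δb = 1.1 m, d̄ = (0.34+0.23)/2 = 0.285, v̄ = (0.32+0.24)/2 = 0.28 → q = 1.1×0.285×0.28 = 0.08778 m³/s
Q = Σ q = 2.567 m³/s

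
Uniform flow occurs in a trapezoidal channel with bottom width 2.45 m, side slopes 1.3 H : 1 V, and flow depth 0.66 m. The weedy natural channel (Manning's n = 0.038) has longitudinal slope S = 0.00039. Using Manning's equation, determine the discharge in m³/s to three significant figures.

0.689 m³/s

A = (b + z·y)·y = (2.45 + 1.3×0.66)×0.66 = 2.183 m²
P = b + 2y√(1+z²) = 2.45 + 2×0.66×√(1+1.3²) = 4.615 m
R = A/P = 2.183/4.615 = 0.4731 m
Q = (1/n)·A·R^(2/3)·S^(1/2) = (1/0.038) × 2.183 × 0.4731^(2/3) × 0.00039^(1/2) = 0.6889 m³/s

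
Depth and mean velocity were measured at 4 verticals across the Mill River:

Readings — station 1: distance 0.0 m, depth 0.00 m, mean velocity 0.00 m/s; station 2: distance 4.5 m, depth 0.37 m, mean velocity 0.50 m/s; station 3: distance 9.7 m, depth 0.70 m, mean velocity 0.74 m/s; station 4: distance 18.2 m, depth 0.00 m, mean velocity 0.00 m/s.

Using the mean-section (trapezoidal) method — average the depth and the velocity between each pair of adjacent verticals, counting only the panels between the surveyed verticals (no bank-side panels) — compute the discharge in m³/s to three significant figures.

Panel 1-2: Δb = 4.5 m, d̄ = (0.00+0.37)/2 = 0.185, v̄ = (0.00+0.50)/2 = 0.25 → q = 4.5×0.185×0.25 = 0.2081 m³/s
Panel 2-3: Δb = 5.2 m, d̄ = (0.37+0.70)/2 = 0.535, v̄ = (0.50+0.74)/2 = 0.62 → q = 5.2×0.535×0.62 = 1.725 m³/s
Panel 3-4: Δb = 8.5 m, d̄ = (0.70+0.00)/2 = 0.35, v̄ = (0.74+0.00)/2 = 0.37 → q = 8.5×0.35×0.37 = 1.101 m³/s
Q = Σ q = 3.034 m³/s

3.03 m³/s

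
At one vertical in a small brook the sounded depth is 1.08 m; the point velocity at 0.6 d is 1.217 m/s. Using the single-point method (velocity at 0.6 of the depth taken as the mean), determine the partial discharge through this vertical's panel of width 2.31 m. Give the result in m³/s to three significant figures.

3.04 m³/s

v̄ = v₀.₆ = 1.217 m/s
q = v̄ × d × w = 1.217 × 1.08 × 2.31 = 3.036 m³/s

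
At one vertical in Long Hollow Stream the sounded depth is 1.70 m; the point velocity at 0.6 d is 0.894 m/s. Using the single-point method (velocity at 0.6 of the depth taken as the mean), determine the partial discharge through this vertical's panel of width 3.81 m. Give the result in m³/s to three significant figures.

5.79 m³/s

v̄ = v₀.₆ = 0.894 m/s
q = v̄ × d × w = 0.8940 × 1.70 × 3.81 = 5.790 m³/s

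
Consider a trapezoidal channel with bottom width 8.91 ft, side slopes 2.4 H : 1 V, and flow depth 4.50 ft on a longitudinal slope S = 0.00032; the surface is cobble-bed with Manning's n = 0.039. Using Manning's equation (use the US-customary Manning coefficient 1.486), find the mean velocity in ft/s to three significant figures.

A = (b + z·y)·y = (8.91 + 2.4×4.50)×4.50 = 88.70 ft²
P = b + 2y√(1+z²) = 8.91 + 2×4.50×√(1+2.4²) = 32.31 ft
R = A/P = 88.70/32.31 = 2.745 ft
Q = (1.486/n)·A·R^(2/3)·S^(1/2) = (1.486/0.039) × 88.70 × 2.745^(2/3) × 0.00032^(1/2) = 118.5 ft³/s
V = Q/A = 118.5/88.70 = 1.336 ft/s

1.34 ft/s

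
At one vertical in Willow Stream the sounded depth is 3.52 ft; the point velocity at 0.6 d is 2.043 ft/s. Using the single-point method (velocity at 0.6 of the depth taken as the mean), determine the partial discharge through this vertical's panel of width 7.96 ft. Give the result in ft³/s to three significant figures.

57.2 ft³/s

v̄ = v₀.₆ = 2.043 ft/s
q = v̄ × d × w = 2.043 × 3.52 × 7.96 = 57.24 ft³/s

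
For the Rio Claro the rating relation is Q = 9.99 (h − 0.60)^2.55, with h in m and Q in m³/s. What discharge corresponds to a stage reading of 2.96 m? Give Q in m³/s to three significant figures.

89.2 m³/s

Q = 9.99 × (2.96 − 0.60)^2.55 = 9.99 × 2.36^2.55 = 89.23 m³/s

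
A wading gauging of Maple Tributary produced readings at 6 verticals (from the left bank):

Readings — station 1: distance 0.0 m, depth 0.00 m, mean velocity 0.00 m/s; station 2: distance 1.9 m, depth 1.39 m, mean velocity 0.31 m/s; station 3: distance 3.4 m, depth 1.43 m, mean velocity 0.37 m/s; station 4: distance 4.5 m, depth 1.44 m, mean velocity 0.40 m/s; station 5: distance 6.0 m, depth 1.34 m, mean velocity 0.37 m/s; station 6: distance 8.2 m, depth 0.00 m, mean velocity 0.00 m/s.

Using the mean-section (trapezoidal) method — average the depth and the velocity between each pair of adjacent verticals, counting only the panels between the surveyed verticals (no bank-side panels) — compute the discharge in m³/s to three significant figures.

2.61 m³/s

Panel 1-2: Δb = 1.9 m, d̄ = (0.00+1.39)/2 = 0.695, v̄ = (0.00+0.31)/2 = 0.155 → q = 1.9×0.695×0.155 = 0.2047 m³/s
Panel 2-3: Δb = 1.5 m, d̄ = (1.39+1.43)/2 = 1.41, v̄ = (0.31+0.37)/2 = 0.34 → q = 1.5×1.41×0.34 = 0.7191 m³/s
Panel 3-4: Δb = 1.1 m, d̄ = (1.43+1.44)/2 = 1.435, v̄ = (0.37+0.40)/2 = 0.385 → q = 1.1×1.435×0.385 = 0.6077 m³/s
Panel 4-5: Δb = 1.5 m, d̄ = (1.44+1.34)/2 = 1.39, v̄ = (0.40+0.37)/2 = 0.385 → q = 1.5×1.39×0.385 = 0.8027 m³/s
Panel 5-6: Δb = 2.2 m, d̄ = (1.34+0.00)/2 = 0.67, v̄ = (0.37+0.00)/2 = 0.185 → q = 2.2×0.67×0.185 = 0.2727 m³/s
Q = Σ q = 2.607 m³/s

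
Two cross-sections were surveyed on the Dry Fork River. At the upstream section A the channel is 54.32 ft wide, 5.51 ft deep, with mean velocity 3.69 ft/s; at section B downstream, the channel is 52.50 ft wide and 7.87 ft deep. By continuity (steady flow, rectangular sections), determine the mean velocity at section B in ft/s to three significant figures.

2.67 ft/s

Q = A₁V₁ = (54.32×5.51) × 3.69 = 1104 ft³/s
A₂ = 52.50 × 7.87 = 413.2 ft²
V₂ = Q/A₂ = 1104/413.2 = 2.673 ft/s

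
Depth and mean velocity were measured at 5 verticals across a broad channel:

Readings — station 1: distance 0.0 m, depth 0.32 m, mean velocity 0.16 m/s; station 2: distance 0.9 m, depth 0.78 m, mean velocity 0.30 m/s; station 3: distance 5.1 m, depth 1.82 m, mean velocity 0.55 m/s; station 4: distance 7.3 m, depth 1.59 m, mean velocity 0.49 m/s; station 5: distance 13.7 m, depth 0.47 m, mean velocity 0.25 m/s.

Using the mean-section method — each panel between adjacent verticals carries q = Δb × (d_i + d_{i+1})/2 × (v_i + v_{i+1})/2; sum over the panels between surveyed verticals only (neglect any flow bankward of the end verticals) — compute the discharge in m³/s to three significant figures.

Panel 1-2: Δb = 0.9 m, d̄ = (0.32+0.78)/2 = 0.55, v̄ = (0.16+0.30)/2 = 0.23 → q = 0.9×0.55×0.23 = 0.1139 m³/s
Panel 2-3: Δb = 4.2 m, d̄ = (0.78+1.82)/2 = 1.3, v̄ = (0.30+0.55)/2 = 0.425 → q = 4.2×1.3×0.425 = 2.321 m³/s
Panel 3-4: Δb = 2.2 m, d̄ = (1.82+1.59)/2 = 1.705, v̄ = (0.55+0.49)/2 = 0.52 → q = 2.2×1.705×0.52 = 1.951 m³/s
Panel 4-5: Δb = 6.4 m, d̄ = (1.59+0.47)/2 = 1.03, v̄ = (0.49+0.25)/2 = 0.37 → q = 6.4×1.03×0.37 = 2.439 m³/s
Q = Σ q = 6.824 m³/s

6.82 m³/s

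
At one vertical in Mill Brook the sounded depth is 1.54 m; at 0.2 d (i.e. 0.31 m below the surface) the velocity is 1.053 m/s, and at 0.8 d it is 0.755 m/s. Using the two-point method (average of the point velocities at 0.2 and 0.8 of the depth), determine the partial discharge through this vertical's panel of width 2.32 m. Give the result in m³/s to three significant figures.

3.23 m³/s

v̄ = (1.053 + 0.755) / 2 = 0.9040 m/s
q = v̄ × d × w = 0.9040 × 1.54 × 2.32 = 3.230 m³/s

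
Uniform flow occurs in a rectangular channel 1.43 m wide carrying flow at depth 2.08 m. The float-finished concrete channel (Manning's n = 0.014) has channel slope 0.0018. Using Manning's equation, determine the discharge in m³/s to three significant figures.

A = b·y = 1.43 × 2.08 = 2.974 m²
P = b + 2y = 1.43 + 2×2.08 = 5.590 m
R = A/P = 2.974/5.590 = 0.5321 m
Q = (1/n)·A·R^(2/3)·S^(1/2) = (1/0.014) × 2.974 × 0.5321^(2/3) × 0.0018^(1/2) = 5.919 m³/s

5.92 m³/s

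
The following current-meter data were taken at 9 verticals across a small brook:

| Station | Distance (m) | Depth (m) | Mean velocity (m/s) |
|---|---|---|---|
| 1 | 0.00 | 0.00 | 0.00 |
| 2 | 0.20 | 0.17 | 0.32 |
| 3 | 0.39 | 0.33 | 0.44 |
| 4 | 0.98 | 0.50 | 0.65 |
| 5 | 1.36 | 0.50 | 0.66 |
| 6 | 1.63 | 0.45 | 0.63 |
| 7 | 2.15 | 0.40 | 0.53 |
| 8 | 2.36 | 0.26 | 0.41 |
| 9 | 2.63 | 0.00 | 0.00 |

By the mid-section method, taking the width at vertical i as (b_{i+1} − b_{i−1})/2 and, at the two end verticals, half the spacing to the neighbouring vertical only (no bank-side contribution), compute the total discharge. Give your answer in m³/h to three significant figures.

w_2 = (0.39 − 0.00)/2 = 0.195 m; q_2 = 0.32 × 0.17 × 0.195 = 0.01061 m³/s
w_3 = (0.98 − 0.20)/2 = 0.39 m; q_3 = 0.44 × 0.33 × 0.39 = 0.05663 m³/s
w_4 = (1.36 − 0.39)/2 = 0.485 m; q_4 = 0.65 × 0.50 × 0.485 = 0.1576 m³/s
w_5 = (1.63 − 0.98)/2 = 0.325 m; q_5 = 0.66 × 0.50 × 0.325 = 0.1073 m³/s
w_6 = (2.15 − 1.36)/2 = 0.395 m; q_6 = 0.63 × 0.45 × 0.395 = 0.1120 m³/s
w_7 = (2.36 − 1.63)/2 = 0.365 m; q_7 = 0.53 × 0.40 × 0.365 = 0.07738 m³/s
w_8 = (2.63 − 2.15)/2 = 0.24 m; q_8 = 0.41 × 0.26 × 0.24 = 0.02558 m³/s
Stations 1, 9 contribute zero (depth or velocity is 0).
Q = Σ qᵢ = 0.5471 m³/s
= 0.5471 × 3600 = 1969 m³/h

1970 m³/h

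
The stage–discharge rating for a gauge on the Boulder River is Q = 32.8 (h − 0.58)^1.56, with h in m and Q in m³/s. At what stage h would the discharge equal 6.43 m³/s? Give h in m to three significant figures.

h − h₀ = (Q/C)^(1/b) = (6.43/32.8)^(1/1.56) = 0.3519 m
h = 0.58 + 0.3519 = 0.9319 m

0.932 m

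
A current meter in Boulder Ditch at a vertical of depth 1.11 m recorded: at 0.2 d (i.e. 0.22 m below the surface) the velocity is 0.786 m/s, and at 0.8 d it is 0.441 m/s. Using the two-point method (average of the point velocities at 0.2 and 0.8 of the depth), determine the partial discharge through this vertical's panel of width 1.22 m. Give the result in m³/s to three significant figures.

0.831 m³/s

v̄ = (0.786 + 0.441) / 2 = 0.6135 m/s
q = v̄ × d × w = 0.6135 × 1.11 × 1.22 = 0.8308 m³/s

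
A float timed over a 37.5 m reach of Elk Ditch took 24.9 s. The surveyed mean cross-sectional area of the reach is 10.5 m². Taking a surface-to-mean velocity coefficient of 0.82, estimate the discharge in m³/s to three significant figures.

13.0 m³/s

v_surface = L / t̄ = 37.5 / 24.9 = 1.506 m/s
v_mean = 0.82 × 1.506 = 1.235 m/s
Q = A × v_mean = 10.5 × 1.235 = 12.97 m³/s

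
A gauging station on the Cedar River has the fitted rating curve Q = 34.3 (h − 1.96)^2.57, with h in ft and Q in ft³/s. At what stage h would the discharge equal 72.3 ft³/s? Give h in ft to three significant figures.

3.30 ft

h − h₀ = (Q/C)^(1/b) = (72.3/34.3)^(1/2.57) = 1.337 ft
h = 1.96 + 1.337 = 3.297 ft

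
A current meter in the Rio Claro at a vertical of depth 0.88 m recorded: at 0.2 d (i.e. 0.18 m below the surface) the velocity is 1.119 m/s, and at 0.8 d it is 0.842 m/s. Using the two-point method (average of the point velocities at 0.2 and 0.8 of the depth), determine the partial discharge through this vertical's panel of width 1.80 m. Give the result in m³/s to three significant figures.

1.55 m³/s

v̄ = (1.119 + 0.842) / 2 = 0.9805 m/s
q = v̄ × d × w = 0.9805 × 0.88 × 1.80 = 1.553 m³/s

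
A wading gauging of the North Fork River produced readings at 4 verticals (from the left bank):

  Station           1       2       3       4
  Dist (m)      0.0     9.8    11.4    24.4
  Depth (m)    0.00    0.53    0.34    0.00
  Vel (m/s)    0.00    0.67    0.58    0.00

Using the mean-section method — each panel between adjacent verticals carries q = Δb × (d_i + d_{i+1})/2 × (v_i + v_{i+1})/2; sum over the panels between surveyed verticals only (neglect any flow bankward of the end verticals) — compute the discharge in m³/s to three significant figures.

1.95 m³/s

Panel 1-2: Δb = 9.8 m, d̄ = (0.00+0.53)/2 = 0.265, v̄ = (0.00+0.67)/2 = 0.335 → q = 9.8×0.265×0.335 = 0.8700 m³/s
Panel 2-3: Δb = 1.6 m, d̄ = (0.53+0.34)/2 = 0.435, v̄ = (0.67+0.58)/2 = 0.625 → q = 1.6×0.435×0.625 = 0.4350 m³/s
Panel 3-4: Δb = 13 m, d̄ = (0.34+0.00)/2 = 0.17, v̄ = (0.58+0.00)/2 = 0.29 → q = 13×0.17×0.29 = 0.6409 m³/s
Q = Σ q = 1.946 m³/s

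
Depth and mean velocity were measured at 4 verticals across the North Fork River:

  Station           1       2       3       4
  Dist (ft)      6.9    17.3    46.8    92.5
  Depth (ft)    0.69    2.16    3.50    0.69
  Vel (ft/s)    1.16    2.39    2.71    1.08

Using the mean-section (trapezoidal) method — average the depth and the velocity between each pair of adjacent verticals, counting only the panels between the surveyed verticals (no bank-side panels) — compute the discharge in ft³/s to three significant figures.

421 ft³/s

Panel 1-2: Δb = 10.4 ft, d̄ = (0.69+2.16)/2 = 1.425, v̄ = (1.16+2.39)/2 = 1.775 → q = 10.4×1.425×1.775 = 26.31 ft³/s
Panel 2-3: Δb = 29.5 ft, d̄ = (2.16+3.50)/2 = 2.83, v̄ = (2.39+2.71)/2 = 2.55 → q = 29.5×2.83×2.55 = 212.9 ft³/s
Panel 3-4: Δb = 45.7 ft, d̄ = (3.50+0.69)/2 = 2.095, v̄ = (2.71+1.08)/2 = 1.895 → q = 45.7×2.095×1.895 = 181.4 ft³/s
Q = Σ q = 420.6 ft³/s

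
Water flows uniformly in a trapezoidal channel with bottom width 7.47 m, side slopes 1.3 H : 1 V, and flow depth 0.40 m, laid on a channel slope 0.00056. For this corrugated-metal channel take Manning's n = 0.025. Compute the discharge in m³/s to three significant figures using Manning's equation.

1.54 m³/s

A = (b + z·y)·y = (7.47 + 1.3×0.40)×0.40 = 3.196 m²
P = b + 2y√(1+z²) = 7.47 + 2×0.40×√(1+1.3²) = 8.782 m
R = A/P = 3.196/8.782 = 0.3639 m
Q = (1/n)·A·R^(2/3)·S^(1/2) = (1/0.025) × 3.196 × 0.3639^(2/3) × 0.00056^(1/2) = 1.542 m³/s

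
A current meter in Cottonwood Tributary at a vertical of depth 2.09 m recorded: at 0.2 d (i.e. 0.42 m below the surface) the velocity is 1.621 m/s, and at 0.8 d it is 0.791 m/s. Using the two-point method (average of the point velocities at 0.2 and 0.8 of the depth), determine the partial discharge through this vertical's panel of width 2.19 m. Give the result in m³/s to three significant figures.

5.52 m³/s

v̄ = (1.621 + 0.791) / 2 = 1.206 m/s
q = v̄ × d × w = 1.206 × 2.09 × 2.19 = 5.520 m³/s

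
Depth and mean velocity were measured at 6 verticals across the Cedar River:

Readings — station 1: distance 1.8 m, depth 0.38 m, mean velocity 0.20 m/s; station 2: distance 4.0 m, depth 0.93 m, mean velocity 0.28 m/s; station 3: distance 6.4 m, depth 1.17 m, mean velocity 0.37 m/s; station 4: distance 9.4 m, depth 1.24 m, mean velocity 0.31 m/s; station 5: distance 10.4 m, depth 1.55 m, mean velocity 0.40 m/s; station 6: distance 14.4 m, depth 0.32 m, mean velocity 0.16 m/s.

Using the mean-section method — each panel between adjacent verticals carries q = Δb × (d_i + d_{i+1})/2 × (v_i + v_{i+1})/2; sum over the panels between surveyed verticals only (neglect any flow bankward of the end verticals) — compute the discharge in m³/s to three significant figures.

3.94 m³/s

Panel 1-2: Δb = 2.2 m, d̄ = (0.38+0.93)/2 = 0.655, v̄ = (0.20+0.28)/2 = 0.24 → q = 2.2×0.655×0.24 = 0.3458 m³/s
Panel 2-3: Δb = 2.4 m, d̄ = (0.93+1.17)/2 = 1.05, v̄ = (0.28+0.37)/2 = 0.325 → q = 2.4×1.05×0.325 = 0.8190 m³/s
Panel 3-4: Δb = 3 m, d̄ = (1.17+1.24)/2 = 1.205, v̄ = (0.37+0.31)/2 = 0.34 → q = 3×1.205×0.34 = 1.229 m³/s
Panel 4-5: Δb = 1 m, d̄ = (1.24+1.55)/2 = 1.395, v̄ = (0.31+0.40)/2 = 0.355 → q = 1×1.395×0.355 = 0.4952 m³/s
Panel 5-6: Δb = 4 m, d̄ = (1.55+0.32)/2 = 0.935, v̄ = (0.40+0.16)/2 = 0.28 → q = 4×0.935×0.28 = 1.047 m³/s
Q = Σ q = 3.936 m³/s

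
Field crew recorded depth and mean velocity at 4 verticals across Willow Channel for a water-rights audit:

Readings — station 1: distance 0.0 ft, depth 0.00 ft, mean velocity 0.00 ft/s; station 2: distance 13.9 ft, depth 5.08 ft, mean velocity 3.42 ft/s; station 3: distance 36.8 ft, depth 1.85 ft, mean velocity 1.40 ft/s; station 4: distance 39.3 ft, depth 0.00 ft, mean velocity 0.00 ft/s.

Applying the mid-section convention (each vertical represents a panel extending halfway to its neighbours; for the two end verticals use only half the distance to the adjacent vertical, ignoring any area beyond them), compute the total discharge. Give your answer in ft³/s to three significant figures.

w_2 = (36.8 − 0.0)/2 = 18.4 ft; q_2 = 3.42 × 5.08 × 18.4 = 319.7 ft³/s
w_3 = (39.3 − 13.9)/2 = 12.7 ft; q_3 = 1.40 × 1.85 × 12.7 = 32.89 ft³/s
Stations 1, 4 contribute zero (depth or velocity is 0).
Q = Σ qᵢ = 352.6 ft³/s

353 ft³/s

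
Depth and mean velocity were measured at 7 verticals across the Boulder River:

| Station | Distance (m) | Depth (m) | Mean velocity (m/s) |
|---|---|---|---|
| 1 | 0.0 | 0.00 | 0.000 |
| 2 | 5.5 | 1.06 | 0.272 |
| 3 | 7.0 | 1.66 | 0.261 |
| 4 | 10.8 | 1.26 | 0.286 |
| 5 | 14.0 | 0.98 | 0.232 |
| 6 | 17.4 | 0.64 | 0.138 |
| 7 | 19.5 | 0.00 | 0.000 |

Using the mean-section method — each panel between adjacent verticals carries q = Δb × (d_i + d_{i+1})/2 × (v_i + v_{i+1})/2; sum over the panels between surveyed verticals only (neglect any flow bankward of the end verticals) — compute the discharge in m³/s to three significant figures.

Panel 1-2: Δb = 5.5 m, d̄ = (0.00+1.06)/2 = 0.53, v̄ = (0.000+0.272)/2 = 0.136 → q = 5.5×0.53×0.136 = 0.3964 m³/s
Panel 2-3: Δb = 1.5 m, d̄ = (1.06+1.66)/2 = 1.36, v̄ = (0.272+0.261)/2 = 0.2665 → q = 1.5×1.36×0.2665 = 0.5437 m³/s
Panel 3-4: Δb = 3.8 m, d̄ = (1.66+1.26)/2 = 1.46, v̄ = (0.261+0.286)/2 = 0.2735 → q = 3.8×1.46×0.2735 = 1.517 m³/s
Panel 4-5: Δb = 3.2 m, d̄ = (1.26+0.98)/2 = 1.12, v̄ = (0.286+0.232)/2 = 0.259 → q = 3.2×1.12×0.259 = 0.9283 m³/s
Panel 5-6: Δb = 3.4 m, d̄ = (0.98+0.64)/2 = 0.81, v̄ = (0.232+0.138)/2 = 0.185 → q = 3.4×0.81×0.185 = 0.5095 m³/s
Panel 6-7: Δb = 2.1 m, d̄ = (0.64+0.00)/2 = 0.32, v̄ = (0.138+0.000)/2 = 0.069 → q = 2.1×0.32×0.069 = 0.04637 m³/s
Q = Σ q = 3.942 m³/s

3.94 m³/s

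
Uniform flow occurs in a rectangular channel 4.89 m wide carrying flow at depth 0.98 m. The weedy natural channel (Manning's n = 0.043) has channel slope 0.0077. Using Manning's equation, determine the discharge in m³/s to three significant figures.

A = b·y = 4.89 × 0.98 = 4.792 m²
P = b + 2y = 4.89 + 2×0.98 = 6.850 m
R = A/P = 4.792/6.850 = 0.6996 m
Q = (1/n)·A·R^(2/3)·S^(1/2) = (1/0.043) × 4.792 × 0.6996^(2/3) × 0.0077^(1/2) = 7.707 m³/s

7.71 m³/s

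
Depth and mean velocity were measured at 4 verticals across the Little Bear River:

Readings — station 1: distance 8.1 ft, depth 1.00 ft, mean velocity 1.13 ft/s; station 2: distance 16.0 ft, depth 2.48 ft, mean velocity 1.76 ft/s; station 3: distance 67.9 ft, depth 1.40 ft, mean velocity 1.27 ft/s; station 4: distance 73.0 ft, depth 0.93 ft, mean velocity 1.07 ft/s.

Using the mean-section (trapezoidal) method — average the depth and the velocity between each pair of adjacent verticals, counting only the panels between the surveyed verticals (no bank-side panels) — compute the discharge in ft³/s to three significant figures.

179 ft³/s

Panel 1-2: Δb = 7.9 ft, d̄ = (1.00+2.48)/2 = 1.74, v̄ = (1.13+1.76)/2 = 1.445 → q = 7.9×1.74×1.445 = 19.86 ft³/s
Panel 2-3: Δb = 51.9 ft, d̄ = (2.48+1.40)/2 = 1.94, v̄ = (1.76+1.27)/2 = 1.515 → q = 51.9×1.94×1.515 = 152.5 ft³/s
Panel 3-4: Δb = 5.1 ft, d̄ = (1.40+0.93)/2 = 1.165, v̄ = (1.27+1.07)/2 = 1.17 → q = 5.1×1.165×1.17 = 6.952 ft³/s
Q = Σ q = 179.4 ft³/s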